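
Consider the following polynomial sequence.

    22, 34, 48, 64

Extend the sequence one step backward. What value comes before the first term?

First differences: 12, 14, 16
Second differences: 2, 2
The second differences are constant at 2.
Work back: 12 − 2 = 10;  22 − 10 = 12

12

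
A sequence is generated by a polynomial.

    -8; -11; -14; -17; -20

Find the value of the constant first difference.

First differences: -3, -3, -3, -3

-3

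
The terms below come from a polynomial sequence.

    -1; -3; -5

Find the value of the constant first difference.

-2

Δ: -2, -2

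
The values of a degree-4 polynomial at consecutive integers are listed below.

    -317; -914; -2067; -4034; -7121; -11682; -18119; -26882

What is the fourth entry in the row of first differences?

-3087

D1: -597, -1153, -1967, -3087, -4561, -6437, -8763
D2: -556, -814, -1120, -1474, -1876, -2326
D3: -258, -306, -354, -402, -450
D4: -48, -48, -48, -48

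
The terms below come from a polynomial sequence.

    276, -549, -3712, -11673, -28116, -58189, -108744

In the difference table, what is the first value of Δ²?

First differences: -825, -3163, -7961, -16443, -30073, -50555
Second differences: -2338, -4798, -8482, -13630, -20482
Third differences: -2460, -3684, -5148, -6852
Fourth differences: -1224, -1464, -1704
Fifth differences: -240, -240

-2338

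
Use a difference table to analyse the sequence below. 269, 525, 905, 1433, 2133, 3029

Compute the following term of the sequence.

First differences: 256, 380, 528, 700, 896
Second differences: 124, 148, 172, 196
Third differences: 24, 24, 24
Third differences constant at 24.
196 + 24 = 220;  896 + 220 = 1116;  3029 + 1116 = 4145

4145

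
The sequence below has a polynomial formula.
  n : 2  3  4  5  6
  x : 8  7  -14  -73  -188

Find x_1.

7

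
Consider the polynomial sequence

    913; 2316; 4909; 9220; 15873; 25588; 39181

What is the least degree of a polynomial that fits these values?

First differences: 1403, 2593, 4311, 6653, 9715, 13593
Second differences: 1190, 1718, 2342, 3062, 3878
Third differences: 528, 624, 720, 816
Fourth differences: 96, 96, 96
The fourth differences are constant, so the polynomial has degree 4.

4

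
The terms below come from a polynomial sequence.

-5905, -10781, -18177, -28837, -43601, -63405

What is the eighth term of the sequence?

-122357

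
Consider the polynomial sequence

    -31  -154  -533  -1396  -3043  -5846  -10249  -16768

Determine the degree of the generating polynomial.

4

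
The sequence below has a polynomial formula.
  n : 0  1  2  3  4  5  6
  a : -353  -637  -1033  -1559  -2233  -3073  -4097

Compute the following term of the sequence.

Δ: -284, -396, -526, -674, -840, -1024
Δ²: -112, -130, -148, -166, -184
Δ³: -18, -18, -18, -18
Third differences constant at -18.
-184 − 18 = -202;  -1024 − 202 = -1226;  -4097 − 1226 = -5323

-5323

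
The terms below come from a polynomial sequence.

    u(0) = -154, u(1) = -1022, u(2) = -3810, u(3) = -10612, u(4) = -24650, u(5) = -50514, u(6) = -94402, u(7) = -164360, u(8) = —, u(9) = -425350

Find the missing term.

-270522

Using the first 8 terms:
-868  -2788  -6802  -14038  -25864  -43888  -69958
-1920  -4014  -7236  -11826  -18024  -26070
-2094  -3222  -4590  -6198  -8046
-1128  -1368  -1608  -1848
-240  -240  -240
Constant fifth difference = -240.
Extend forward: -1848 − 240 = -2088;  -8046 − 2088 = -10134;  -26070 − 10134 = -36204;  -69958 − 36204 = -106162;  -164360 − 106162 = -270522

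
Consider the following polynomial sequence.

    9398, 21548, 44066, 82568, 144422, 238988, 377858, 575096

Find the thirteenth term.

Δ: 12150, 22518, 38502, 61854, 94566, 138870, 197238
Δ²: 10368, 15984, 23352, 32712, 44304, 58368
Δ³: 5616, 7368, 9360, 11592, 14064
Δ⁴: 1752, 1992, 2232, 2472
Δ⁵: 240, 240, 240
Constant fifth difference = 240, so extend:
2472 + 240 = 2712;  14064 + 2712 = 16776;  58368 + 16776 = 75144;  197238 + 75144 = 272382;  575096 + 272382 = 847478
2712 + 240 = 2952;  16776 + 2952 = 19728;  75144 + 19728 = 94872;  272382 + 94872 = 367254;  847478 + 367254 = 1214732
2952 + 240 = 3192;  19728 + 3192 = 22920;  94872 + 22920 = 117792;  367254 + 117792 = 485046;  1214732 + 485046 = 1699778
3192 + 240 = 3432;  22920 + 3432 = 26352;  117792 + 26352 = 144144;  485046 + 144144 = 629190;  1699778 + 629190 = 2328968
3432 + 240 = 3672;  26352 + 3672 = 30024;  144144 + 30024 = 174168;  629190 + 174168 = 803358;  2328968 + 803358 = 3132326

3132326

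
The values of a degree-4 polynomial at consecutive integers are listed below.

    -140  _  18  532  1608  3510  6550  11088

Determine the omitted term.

-150

Using the last 6 terms:
Δ: 514  1076  1902  3040  4538
Δ²: 562  826  1138  1498
Δ³: 264  312  360
Δ⁴: 48  48
Constant fourth difference = 48.
Extend backward: 264 − 48 = 216;  562 − 216 = 346;  514 − 346 = 168;  18 − 168 = -150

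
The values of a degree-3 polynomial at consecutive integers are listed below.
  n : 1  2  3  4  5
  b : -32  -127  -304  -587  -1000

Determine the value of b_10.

-5855

D1: -95, -177, -283, -413
D2: -82, -106, -130
D3: -24, -24
Third differences constant at -24.
-130 − 24 = -154;  -413 − 154 = -567;  -1000 − 567 = -1567
-154 − 24 = -178;  -567 − 178 = -745;  -1567 − 745 = -2312
-178 − 24 = -202;  -745 − 202 = -947;  -2312 − 947 = -3259
-202 − 24 = -226;  -947 − 226 = -1173;  -3259 − 1173 = -4432
-226 − 24 = -250;  -1173 − 250 = -1423;  -4432 − 1423 = -5855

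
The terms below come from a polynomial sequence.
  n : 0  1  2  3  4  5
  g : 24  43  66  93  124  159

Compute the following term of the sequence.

198

Δ: 19, 23, 27, 31, 35
Δ²: 4, 4, 4, 4
Second differences constant at 4.
35 + 4 = 39;  159 + 39 = 198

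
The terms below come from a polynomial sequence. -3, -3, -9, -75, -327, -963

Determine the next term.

-2253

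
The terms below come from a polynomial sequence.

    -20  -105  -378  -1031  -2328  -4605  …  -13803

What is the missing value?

-8270

Using the first 6 terms:
-85  -273  -653  -1297  -2277
-188  -380  -644  -980
-192  -264  -336
-72  -72
Constant fourth difference = -72.
Extend forward: -336 − 72 = -408;  -980 − 408 = -1388;  -2277 − 1388 = -3665;  -4605 − 3665 = -8270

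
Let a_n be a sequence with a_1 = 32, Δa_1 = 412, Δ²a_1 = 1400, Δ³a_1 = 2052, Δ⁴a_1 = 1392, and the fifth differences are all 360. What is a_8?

160416

Build the table forward from the leading diagonal:
Fifth differences: 360, 360, 360, 360, 360, 360, 360, 360
Fourth differences: 1392, 1752, 2112, 2472, 2832, 3192, 3552, 3912
Third differences: 2052, 3444, 5196, 7308, 9780, 12612, 15804, 19356
Second differences: 1400, 3452, 6896, 12092, 19400, 29180, 41792, 57596
First differences: 412, 1812, 5264, 12160, 24252, 43652, 72832, 114624
a: 32, 444, 2256, 7520, 19680, 43932, 87584, 160416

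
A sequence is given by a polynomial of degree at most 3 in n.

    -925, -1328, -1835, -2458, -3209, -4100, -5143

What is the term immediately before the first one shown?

-403, -507, -623, -751, -891, -1043
-104, -116, -128, -140, -152
-12, -12, -12, -12
The third differences are constant at -12.
Work back: -104 + 12 = -92;  -403 + 92 = -311;  -925 + 311 = -614

-614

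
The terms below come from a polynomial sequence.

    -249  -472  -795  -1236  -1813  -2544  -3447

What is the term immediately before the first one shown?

First differences: -223  -323  -441  -577  -731  -903
Second differences: -100  -118  -136  -154  -172
Third differences: -18  -18  -18  -18
The third differences are constant at -18.
Work back: -100 + 18 = -82;  -223 + 82 = -141;  -249 + 141 = -108

-108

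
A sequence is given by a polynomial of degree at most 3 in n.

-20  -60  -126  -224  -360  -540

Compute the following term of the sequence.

Δ: -40 , -66 , -98 , -136 , -180
Δ²: -26 , -32 , -38 , -44
Δ³: -6 , -6 , -6
Third differences constant at -6.
-44 − 6 = -50;  -180 − 50 = -230;  -540 − 230 = -770

-770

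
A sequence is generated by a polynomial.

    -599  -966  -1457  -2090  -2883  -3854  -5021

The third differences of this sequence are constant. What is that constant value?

-18

Δ: -367, -491, -633, -793, -971, -1167
Δ²: -124, -142, -160, -178, -196
Δ³: -18, -18, -18, -18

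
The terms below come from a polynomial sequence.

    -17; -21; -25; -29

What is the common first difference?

D1: -4, -4, -4

-4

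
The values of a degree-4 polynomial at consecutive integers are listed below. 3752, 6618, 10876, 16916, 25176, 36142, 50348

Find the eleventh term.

2866  4258  6040  8260  10966  14206
1392  1782  2220  2706  3240
390  438  486  534
48  48  48
The fourth differences are constant (48).
534 + 48 = 582;  3240 + 582 = 3822;  14206 + 3822 = 18028;  50348 + 18028 = 68376
582 + 48 = 630;  3822 + 630 = 4452;  18028 + 4452 = 22480;  68376 + 22480 = 90856
630 + 48 = 678;  4452 + 678 = 5130;  22480 + 5130 = 27610;  90856 + 27610 = 118466
678 + 48 = 726;  5130 + 726 = 5856;  27610 + 5856 = 33466;  118466 + 33466 = 151932

151932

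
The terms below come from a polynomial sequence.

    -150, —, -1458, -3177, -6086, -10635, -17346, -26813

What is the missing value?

-551

Using the last 6 terms:
-1719  -2909  -4549  -6711  -9467
-1190  -1640  -2162  -2756
-450  -522  -594
-72  -72
Constant fourth difference = -72.
Extend backward: -450 + 72 = -378;  -1190 + 378 = -812;  -1719 + 812 = -907;  -1458 + 907 = -551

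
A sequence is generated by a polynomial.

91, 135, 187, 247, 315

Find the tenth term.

775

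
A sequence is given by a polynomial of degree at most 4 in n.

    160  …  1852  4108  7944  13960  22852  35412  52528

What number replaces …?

672

Using the last 7 terms:
First differences: 2256, 3836, 6016, 8892, 12560, 17116
Second differences: 1580, 2180, 2876, 3668, 4556
Third differences: 600, 696, 792, 888
Fourth differences: 96, 96, 96
Constant fourth difference = 96.
Extend backward: 600 − 96 = 504;  1580 − 504 = 1076;  2256 − 1076 = 1180;  1852 − 1180 = 672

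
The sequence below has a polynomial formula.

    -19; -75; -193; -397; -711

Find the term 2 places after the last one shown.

-1765

D1: -56, -118, -204, -314
D2: -62, -86, -110
D3: -24, -24
Third differences constant at -24.
-110 − 24 = -134;  -314 − 134 = -448;  -711 − 448 = -1159
-134 − 24 = -158;  -448 − 158 = -606;  -1159 − 606 = -1765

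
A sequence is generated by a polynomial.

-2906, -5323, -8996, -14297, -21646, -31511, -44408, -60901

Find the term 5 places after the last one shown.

-220406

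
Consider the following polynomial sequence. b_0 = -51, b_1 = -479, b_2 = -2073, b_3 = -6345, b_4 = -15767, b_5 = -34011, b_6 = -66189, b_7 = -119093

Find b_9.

-324087

Δ: -428 , -1594 , -4272 , -9422 , -18244 , -32178 , -52904
Δ²: -1166 , -2678 , -5150 , -8822 , -13934 , -20726
Δ³: -1512 , -2472 , -3672 , -5112 , -6792
Δ⁴: -960 , -1200 , -1440 , -1680
Δ⁵: -240 , -240 , -240
Fifth differences constant at -240.
-1680 − 240 = -1920;  -6792 − 1920 = -8712;  -20726 − 8712 = -29438;  -52904 − 29438 = -82342;  -119093 − 82342 = -201435
-1920 − 240 = -2160;  -8712 − 2160 = -10872;  -29438 − 10872 = -40310;  -82342 − 40310 = -122652;  -201435 − 122652 = -324087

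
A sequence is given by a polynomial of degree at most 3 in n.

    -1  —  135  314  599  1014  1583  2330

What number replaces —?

38

Using the last 6 terms:
Δ: 179  285  415  569  747
Δ²: 106  130  154  178
Δ³: 24  24  24
Constant third difference = 24.
Extend backward: 106 − 24 = 82;  179 − 82 = 97;  135 − 97 = 38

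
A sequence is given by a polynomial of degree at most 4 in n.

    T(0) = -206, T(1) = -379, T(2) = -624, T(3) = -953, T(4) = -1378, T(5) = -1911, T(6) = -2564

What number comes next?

Δ: -173, -245, -329, -425, -533, -653
Δ²: -72, -84, -96, -108, -120
Δ³: -12, -12, -12, -12
The third differences are constant (-12).
-120 − 12 = -132;  -653 − 132 = -785;  -2564 − 785 = -3349

-3349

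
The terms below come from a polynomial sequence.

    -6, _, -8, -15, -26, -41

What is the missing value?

-5

Using the last 4 terms:
Δ: -7, -11, -15
Δ²: -4, -4
Constant second difference = -4.
Extend backward: -7 + 4 = -3;  -8 + 3 = -5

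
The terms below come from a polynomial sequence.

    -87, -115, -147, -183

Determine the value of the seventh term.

Δ: -28, -32, -36
Δ²: -4, -4
Constant second difference = -4, so extend:
-36 − 4 = -40;  -183 − 40 = -223
-40 − 4 = -44;  -223 − 44 = -267
-44 − 4 = -48;  -267 − 48 = -315

-315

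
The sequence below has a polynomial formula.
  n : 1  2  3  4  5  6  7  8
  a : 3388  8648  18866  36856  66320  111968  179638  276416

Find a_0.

First differences: 5260  10218  17990  29464  45648  67670  96778
Second differences: 4958  7772  11474  16184  22022  29108
Third differences: 2814  3702  4710  5838  7086
Fourth differences: 888  1008  1128  1248
Fifth differences: 120  120  120
The fifth differences are constant at 120.
Work back: 888 − 120 = 768;  2814 − 768 = 2046;  4958 − 2046 = 2912;  5260 − 2912 = 2348;  3388 − 2348 = 1040

1040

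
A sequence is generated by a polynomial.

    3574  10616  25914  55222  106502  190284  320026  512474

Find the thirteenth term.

3276934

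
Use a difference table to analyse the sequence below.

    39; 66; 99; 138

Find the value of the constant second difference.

First differences: 27, 33, 39
Second differences: 6, 6

6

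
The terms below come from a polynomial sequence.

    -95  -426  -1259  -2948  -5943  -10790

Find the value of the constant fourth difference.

First differences: -331, -833, -1689, -2995, -4847
Second differences: -502, -856, -1306, -1852
Third differences: -354, -450, -546
Fourth differences: -96, -96

-96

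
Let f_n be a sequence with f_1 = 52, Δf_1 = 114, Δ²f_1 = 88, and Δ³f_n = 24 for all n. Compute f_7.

2536

Build the table forward from the leading diagonal:
Δ³: 24, 24, 24, 24, 24, 24, 24
Δ²: 88, 112, 136, 160, 184, 208, 232
Δ: 114, 202, 314, 450, 610, 794, 1002
f: 52, 166, 368, 682, 1132, 1742, 2536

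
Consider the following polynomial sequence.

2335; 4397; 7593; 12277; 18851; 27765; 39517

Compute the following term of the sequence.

54653

Δ: 2062 , 3196 , 4684 , 6574 , 8914 , 11752
Δ²: 1134 , 1488 , 1890 , 2340 , 2838
Δ³: 354 , 402 , 450 , 498
Δ⁴: 48 , 48 , 48
Fourth differences constant at 48.
498 + 48 = 546;  2838 + 546 = 3384;  11752 + 3384 = 15136;  39517 + 15136 = 54653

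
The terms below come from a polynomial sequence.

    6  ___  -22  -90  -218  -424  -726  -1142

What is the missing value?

4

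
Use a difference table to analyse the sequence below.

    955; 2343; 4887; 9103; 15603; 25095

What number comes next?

First differences: 1388  2544  4216  6500  9492
Second differences: 1156  1672  2284  2992
Third differences: 516  612  708
Fourth differences: 96  96
Fourth differences constant at 96.
708 + 96 = 804;  2992 + 804 = 3796;  9492 + 3796 = 13288;  25095 + 13288 = 38383

38383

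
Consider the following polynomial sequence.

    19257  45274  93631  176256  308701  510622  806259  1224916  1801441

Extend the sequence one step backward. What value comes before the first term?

6796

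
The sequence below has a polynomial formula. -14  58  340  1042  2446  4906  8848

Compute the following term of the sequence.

First differences: 72  282  702  1404  2460  3942
Second differences: 210  420  702  1056  1482
Third differences: 210  282  354  426
Fourth differences: 72  72  72
The fourth differences are constant (72).
426 + 72 = 498;  1482 + 498 = 1980;  3942 + 1980 = 5922;  8848 + 5922 = 14770

14770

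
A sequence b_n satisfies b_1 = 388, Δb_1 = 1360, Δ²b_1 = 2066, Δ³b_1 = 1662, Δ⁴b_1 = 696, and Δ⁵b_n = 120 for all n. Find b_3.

5174

Build the table forward from the leading diagonal:
Fifth differences: 120  120  120
Fourth differences: 696  816  936
Third differences: 1662  2358  3174
Second differences: 2066  3728  6086
First differences: 1360  3426  7154
b: 388  1748  5174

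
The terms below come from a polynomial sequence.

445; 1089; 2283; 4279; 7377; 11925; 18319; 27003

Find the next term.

38469

Δ: 644, 1194, 1996, 3098, 4548, 6394, 8684
Δ²: 550, 802, 1102, 1450, 1846, 2290
Δ³: 252, 300, 348, 396, 444
Δ⁴: 48, 48, 48, 48
Constant fourth difference = 48, so extend:
444 + 48 = 492;  2290 + 492 = 2782;  8684 + 2782 = 11466;  27003 + 11466 = 38469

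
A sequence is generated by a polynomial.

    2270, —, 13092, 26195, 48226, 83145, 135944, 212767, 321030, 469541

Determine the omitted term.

Using the last 8 terms:
Δ: 13103  22031  34919  52799  76823  108263  148511
Δ²: 8928  12888  17880  24024  31440  40248
Δ³: 3960  4992  6144  7416  8808
Δ⁴: 1032  1152  1272  1392
Δ⁵: 120  120  120
Constant fifth difference = 120.
Extend backward: 1032 − 120 = 912;  3960 − 912 = 3048;  8928 − 3048 = 5880;  13103 − 5880 = 7223;  13092 − 7223 = 5869

5869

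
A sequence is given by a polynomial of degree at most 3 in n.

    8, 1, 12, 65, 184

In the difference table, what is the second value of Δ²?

D1: -7, 11, 53, 119
D2: 18, 42, 66
D3: 24, 24

42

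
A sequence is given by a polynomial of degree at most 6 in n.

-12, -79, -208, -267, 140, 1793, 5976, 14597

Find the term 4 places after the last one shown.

First differences: -67  -129  -59  407  1653  4183  8621
Second differences: -62  70  466  1246  2530  4438
Third differences: 132  396  780  1284  1908
Fourth differences: 264  384  504  624
Fifth differences: 120  120  120
Constant fifth difference = 120, so extend:
624 + 120 = 744;  1908 + 744 = 2652;  4438 + 2652 = 7090;  8621 + 7090 = 15711;  14597 + 15711 = 30308
744 + 120 = 864;  2652 + 864 = 3516;  7090 + 3516 = 10606;  15711 + 10606 = 26317;  30308 + 26317 = 56625
864 + 120 = 984;  3516 + 984 = 4500;  10606 + 4500 = 15106;  26317 + 15106 = 41423;  56625 + 41423 = 98048
984 + 120 = 1104;  4500 + 1104 = 5604;  15106 + 5604 = 20710;  41423 + 20710 = 62133;  98048 + 62133 = 160181

160181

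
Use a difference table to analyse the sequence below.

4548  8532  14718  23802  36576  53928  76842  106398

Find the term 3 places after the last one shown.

First differences: 3984 , 6186 , 9084 , 12774 , 17352 , 22914 , 29556
Second differences: 2202 , 2898 , 3690 , 4578 , 5562 , 6642
Third differences: 696 , 792 , 888 , 984 , 1080
Fourth differences: 96 , 96 , 96 , 96
Fourth differences constant at 96.
1080 + 96 = 1176;  6642 + 1176 = 7818;  29556 + 7818 = 37374;  106398 + 37374 = 143772
1176 + 96 = 1272;  7818 + 1272 = 9090;  37374 + 9090 = 46464;  143772 + 46464 = 190236
1272 + 96 = 1368;  9090 + 1368 = 10458;  46464 + 10458 = 56922;  190236 + 56922 = 247158

247158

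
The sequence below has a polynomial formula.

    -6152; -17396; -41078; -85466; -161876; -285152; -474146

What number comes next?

-752198

Δ: -11244, -23682, -44388, -76410, -123276, -188994
Δ²: -12438, -20706, -32022, -46866, -65718
Δ³: -8268, -11316, -14844, -18852
Δ⁴: -3048, -3528, -4008
Δ⁵: -480, -480
The fifth differences are constant (-480).
-4008 − 480 = -4488;  -18852 − 4488 = -23340;  -65718 − 23340 = -89058;  -188994 − 89058 = -278052;  -474146 − 278052 = -752198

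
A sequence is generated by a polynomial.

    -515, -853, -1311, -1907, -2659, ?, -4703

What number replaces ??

Using the first 5 terms:
Δ: -338, -458, -596, -752
Δ²: -120, -138, -156
Δ³: -18, -18
Constant third difference = -18.
Extend forward: -156 − 18 = -174;  -752 − 174 = -926;  -2659 − 926 = -3585

-3585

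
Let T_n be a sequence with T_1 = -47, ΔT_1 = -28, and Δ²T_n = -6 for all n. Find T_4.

Build the table forward from the leading diagonal:
Δ²: -6  -6  -6  -6
Δ: -28  -34  -40  -46
T: -47  -75  -109  -149

-149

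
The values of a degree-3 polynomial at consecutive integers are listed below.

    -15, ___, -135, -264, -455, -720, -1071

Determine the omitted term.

Using the last 5 terms:
First differences: -129, -191, -265, -351
Second differences: -62, -74, -86
Third differences: -12, -12
Constant third difference = -12.
Extend backward: -62 + 12 = -50;  -129 + 50 = -79;  -135 + 79 = -56

-56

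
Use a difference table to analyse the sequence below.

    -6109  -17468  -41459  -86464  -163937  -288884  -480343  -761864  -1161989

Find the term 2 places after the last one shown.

D1: -11359, -23991, -45005, -77473, -124947, -191459, -281521, -400125
D2: -12632, -21014, -32468, -47474, -66512, -90062, -118604
D3: -8382, -11454, -15006, -19038, -23550, -28542
D4: -3072, -3552, -4032, -4512, -4992
D5: -480, -480, -480, -480
Fifth differences constant at -480.
-4992 − 480 = -5472;  -28542 − 5472 = -34014;  -118604 − 34014 = -152618;  -400125 − 152618 = -552743;  -1161989 − 552743 = -1714732
-5472 − 480 = -5952;  -34014 − 5952 = -39966;  -152618 − 39966 = -192584;  -552743 − 192584 = -745327;  -1714732 − 745327 = -2460059

-2460059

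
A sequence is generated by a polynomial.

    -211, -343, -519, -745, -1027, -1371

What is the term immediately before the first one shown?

D1: -132, -176, -226, -282, -344
D2: -44, -50, -56, -62
D3: -6, -6, -6
The third differences are constant at -6.
Work back: -44 + 6 = -38;  -132 + 38 = -94;  -211 + 94 = -117

-117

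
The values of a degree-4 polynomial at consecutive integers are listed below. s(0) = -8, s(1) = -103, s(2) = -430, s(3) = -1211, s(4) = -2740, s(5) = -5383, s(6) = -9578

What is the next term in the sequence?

-15835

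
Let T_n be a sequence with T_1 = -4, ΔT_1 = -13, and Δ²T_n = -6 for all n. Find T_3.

Build the table forward from the leading diagonal:
Second differences: -6  -6  -6
First differences: -13  -19  -25
T: -4  -17  -36

-36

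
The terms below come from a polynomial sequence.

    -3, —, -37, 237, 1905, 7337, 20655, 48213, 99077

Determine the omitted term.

-15

Using the last 7 terms:
D1: 274  1668  5432  13318  27558  50864
D2: 1394  3764  7886  14240  23306
D3: 2370  4122  6354  9066
D4: 1752  2232  2712
D5: 480  480
Constant fifth difference = 480.
Extend backward: 1752 − 480 = 1272;  2370 − 1272 = 1098;  1394 − 1098 = 296;  274 − 296 = -22;  -37 + 22 = -15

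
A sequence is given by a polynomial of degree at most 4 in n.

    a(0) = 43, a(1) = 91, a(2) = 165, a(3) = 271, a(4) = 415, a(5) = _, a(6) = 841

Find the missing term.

Using the first 5 terms:
Δ: 48  74  106  144
Δ²: 26  32  38
Δ³: 6  6
Constant third difference = 6.
Extend forward: 38 + 6 = 44;  144 + 44 = 188;  415 + 188 = 603

603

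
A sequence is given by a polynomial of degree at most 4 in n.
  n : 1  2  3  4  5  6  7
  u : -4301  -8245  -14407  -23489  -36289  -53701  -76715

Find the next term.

First differences: -3944, -6162, -9082, -12800, -17412, -23014
Second differences: -2218, -2920, -3718, -4612, -5602
Third differences: -702, -798, -894, -990
Fourth differences: -96, -96, -96
Constant fourth difference = -96, so extend:
-990 − 96 = -1086;  -5602 − 1086 = -6688;  -23014 − 6688 = -29702;  -76715 − 29702 = -106417

-106417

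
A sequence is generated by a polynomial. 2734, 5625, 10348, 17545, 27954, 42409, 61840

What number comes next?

87273

D1: 2891, 4723, 7197, 10409, 14455, 19431
D2: 1832, 2474, 3212, 4046, 4976
D3: 642, 738, 834, 930
D4: 96, 96, 96
Constant fourth difference = 96, so extend:
930 + 96 = 1026;  4976 + 1026 = 6002;  19431 + 6002 = 25433;  61840 + 25433 = 87273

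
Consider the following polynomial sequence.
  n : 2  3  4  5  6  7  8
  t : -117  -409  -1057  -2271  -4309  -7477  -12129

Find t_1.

-19

First differences: -292, -648, -1214, -2038, -3168, -4652
Second differences: -356, -566, -824, -1130, -1484
Third differences: -210, -258, -306, -354
Fourth differences: -48, -48, -48
The fourth differences are constant at -48.
Work back: -210 + 48 = -162;  -356 + 162 = -194;  -292 + 194 = -98;  -117 + 98 = -19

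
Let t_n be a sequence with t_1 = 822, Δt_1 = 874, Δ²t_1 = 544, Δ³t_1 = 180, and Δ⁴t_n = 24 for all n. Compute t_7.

Build the table forward from the leading diagonal:
Fourth differences: 24, 24, 24, 24, 24, 24, 24
Third differences: 180, 204, 228, 252, 276, 300, 324
Second differences: 544, 724, 928, 1156, 1408, 1684, 1984
First differences: 874, 1418, 2142, 3070, 4226, 5634, 7318
t: 822, 1696, 3114, 5256, 8326, 12552, 18186

18186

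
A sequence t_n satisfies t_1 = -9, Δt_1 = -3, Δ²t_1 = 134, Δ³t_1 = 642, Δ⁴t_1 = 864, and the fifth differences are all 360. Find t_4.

1026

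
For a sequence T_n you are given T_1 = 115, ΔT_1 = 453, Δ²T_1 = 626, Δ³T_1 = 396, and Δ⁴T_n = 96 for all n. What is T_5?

7363

Build the table forward from the leading diagonal:
D4: 96  96  96  96  96
D3: 396  492  588  684  780
D2: 626  1022  1514  2102  2786
D1: 453  1079  2101  3615  5717
T: 115  568  1647  3748  7363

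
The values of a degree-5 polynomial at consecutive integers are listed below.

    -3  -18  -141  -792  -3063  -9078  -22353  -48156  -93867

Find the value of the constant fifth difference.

D1: -15, -123, -651, -2271, -6015, -13275, -25803, -45711
D2: -108, -528, -1620, -3744, -7260, -12528, -19908
D3: -420, -1092, -2124, -3516, -5268, -7380
D4: -672, -1032, -1392, -1752, -2112
D5: -360, -360, -360, -360

-360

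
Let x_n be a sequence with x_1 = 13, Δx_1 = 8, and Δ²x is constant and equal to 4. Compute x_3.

33

Build the table forward from the leading diagonal:
Δ²: 4  4  4
Δ: 8  12  16
x: 13  21  33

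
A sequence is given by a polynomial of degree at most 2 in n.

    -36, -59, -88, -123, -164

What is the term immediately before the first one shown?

-19

First differences: -23  -29  -35  -41
Second differences: -6  -6  -6
The second differences are constant at -6.
Work back: -23 + 6 = -17;  -36 + 17 = -19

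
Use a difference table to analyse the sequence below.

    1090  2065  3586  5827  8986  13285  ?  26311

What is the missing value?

18970

Using the first 6 terms:
Δ: 975  1521  2241  3159  4299
Δ²: 546  720  918  1140
Δ³: 174  198  222
Δ⁴: 24  24
Constant fourth difference = 24.
Extend forward: 222 + 24 = 246;  1140 + 246 = 1386;  4299 + 1386 = 5685;  13285 + 5685 = 18970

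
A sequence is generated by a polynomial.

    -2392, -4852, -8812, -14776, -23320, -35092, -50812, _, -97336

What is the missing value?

-71272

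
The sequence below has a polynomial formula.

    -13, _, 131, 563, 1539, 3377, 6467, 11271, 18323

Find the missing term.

Using the last 7 terms:
First differences: 432  976  1838  3090  4804  7052
Second differences: 544  862  1252  1714  2248
Third differences: 318  390  462  534
Fourth differences: 72  72  72
Constant fourth difference = 72.
Extend backward: 318 − 72 = 246;  544 − 246 = 298;  432 − 298 = 134;  131 − 134 = -3

-3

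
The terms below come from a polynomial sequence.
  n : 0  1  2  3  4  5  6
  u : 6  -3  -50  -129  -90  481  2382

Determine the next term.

6915

First differences: -9 , -47 , -79 , 39 , 571 , 1901
Second differences: -38 , -32 , 118 , 532 , 1330
Third differences: 6 , 150 , 414 , 798
Fourth differences: 144 , 264 , 384
Fifth differences: 120 , 120
Fifth differences constant at 120.
384 + 120 = 504;  798 + 504 = 1302;  1330 + 1302 = 2632;  1901 + 2632 = 4533;  2382 + 4533 = 6915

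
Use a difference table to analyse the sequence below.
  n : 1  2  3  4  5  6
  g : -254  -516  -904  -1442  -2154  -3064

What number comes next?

-4196

First differences: -262 , -388 , -538 , -712 , -910
Second differences: -126 , -150 , -174 , -198
Third differences: -24 , -24 , -24
Constant third difference = -24, so extend:
-198 − 24 = -222;  -910 − 222 = -1132;  -3064 − 1132 = -4196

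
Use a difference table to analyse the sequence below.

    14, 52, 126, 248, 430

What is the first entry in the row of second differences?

D1: 38, 74, 122, 182
D2: 36, 48, 60
D3: 12, 12

36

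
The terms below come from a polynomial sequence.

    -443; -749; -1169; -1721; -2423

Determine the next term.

Δ: -306  -420  -552  -702
Δ²: -114  -132  -150
Δ³: -18  -18
Constant third difference = -18, so extend:
-150 − 18 = -168;  -702 − 168 = -870;  -2423 − 870 = -3293

-3293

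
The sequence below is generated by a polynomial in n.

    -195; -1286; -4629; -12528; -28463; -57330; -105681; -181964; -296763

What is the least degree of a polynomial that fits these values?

D1: -1091, -3343, -7899, -15935, -28867, -48351, -76283, -114799
D2: -2252, -4556, -8036, -12932, -19484, -27932, -38516
D3: -2304, -3480, -4896, -6552, -8448, -10584
D4: -1176, -1416, -1656, -1896, -2136
D5: -240, -240, -240, -240
The fifth differences are constant, so the polynomial has degree 5.

5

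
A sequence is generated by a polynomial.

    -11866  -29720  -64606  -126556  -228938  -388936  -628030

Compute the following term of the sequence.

-972476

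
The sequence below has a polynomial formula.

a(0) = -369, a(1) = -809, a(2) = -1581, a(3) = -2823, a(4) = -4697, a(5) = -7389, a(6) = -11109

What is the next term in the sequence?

Δ: -440, -772, -1242, -1874, -2692, -3720
Δ²: -332, -470, -632, -818, -1028
Δ³: -138, -162, -186, -210
Δ⁴: -24, -24, -24
Fourth differences constant at -24.
-210 − 24 = -234;  -1028 − 234 = -1262;  -3720 − 1262 = -4982;  -11109 − 4982 = -16091

-16091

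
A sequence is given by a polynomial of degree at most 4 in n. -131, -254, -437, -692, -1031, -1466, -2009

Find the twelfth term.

-6764

Δ: -123, -183, -255, -339, -435, -543
Δ²: -60, -72, -84, -96, -108
Δ³: -12, -12, -12, -12
Constant third difference = -12, so extend:
-108 − 12 = -120;  -543 − 120 = -663;  -2009 − 663 = -2672
-120 − 12 = -132;  -663 − 132 = -795;  -2672 − 795 = -3467
-132 − 12 = -144;  -795 − 144 = -939;  -3467 − 939 = -4406
-144 − 12 = -156;  -939 − 156 = -1095;  -4406 − 1095 = -5501
-156 − 12 = -168;  -1095 − 168 = -1263;  -5501 − 1263 = -6764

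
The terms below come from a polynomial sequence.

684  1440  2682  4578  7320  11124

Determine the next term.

First differences: 756 , 1242 , 1896 , 2742 , 3804
Second differences: 486 , 654 , 846 , 1062
Third differences: 168 , 192 , 216
Fourth differences: 24 , 24
Constant fourth difference = 24, so extend:
216 + 24 = 240;  1062 + 240 = 1302;  3804 + 1302 = 5106;  11124 + 5106 = 16230

16230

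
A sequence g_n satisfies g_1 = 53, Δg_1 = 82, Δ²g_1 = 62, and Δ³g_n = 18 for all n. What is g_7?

1835

Build the table forward from the leading diagonal:
Third differences: 18, 18, 18, 18, 18, 18, 18
Second differences: 62, 80, 98, 116, 134, 152, 170
First differences: 82, 144, 224, 322, 438, 572, 724
g: 53, 135, 279, 503, 825, 1263, 1835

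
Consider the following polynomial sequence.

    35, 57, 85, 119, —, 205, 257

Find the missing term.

Using the first 4 terms:
First differences: 22  28  34
Second differences: 6  6
Constant second difference = 6.
Extend forward: 34 + 6 = 40;  119 + 40 = 159

159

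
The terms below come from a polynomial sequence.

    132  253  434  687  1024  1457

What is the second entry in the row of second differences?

72

First differences: 121, 181, 253, 337, 433
Second differences: 60, 72, 84, 96
Third differences: 12, 12, 12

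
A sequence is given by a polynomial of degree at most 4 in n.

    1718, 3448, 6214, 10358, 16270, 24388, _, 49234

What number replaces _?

35198

Using the first 6 terms:
Δ: 1730  2766  4144  5912  8118
Δ²: 1036  1378  1768  2206
Δ³: 342  390  438
Δ⁴: 48  48
Constant fourth difference = 48.
Extend forward: 438 + 48 = 486;  2206 + 486 = 2692;  8118 + 2692 = 10810;  24388 + 10810 = 35198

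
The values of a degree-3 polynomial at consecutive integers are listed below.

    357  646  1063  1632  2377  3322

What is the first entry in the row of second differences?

Δ: 289, 417, 569, 745, 945
Δ²: 128, 152, 176, 200
Δ³: 24, 24, 24

128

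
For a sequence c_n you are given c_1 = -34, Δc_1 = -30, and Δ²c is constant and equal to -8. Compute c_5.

-202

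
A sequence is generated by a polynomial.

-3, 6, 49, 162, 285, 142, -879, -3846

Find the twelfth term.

9 , 43 , 113 , 123 , -143 , -1021 , -2967
34 , 70 , 10 , -266 , -878 , -1946
36 , -60 , -276 , -612 , -1068
-96 , -216 , -336 , -456
-120 , -120 , -120
Fifth differences constant at -120.
-456 − 120 = -576;  -1068 − 576 = -1644;  -1946 − 1644 = -3590;  -2967 − 3590 = -6557;  -3846 − 6557 = -10403
-576 − 120 = -696;  -1644 − 696 = -2340;  -3590 − 2340 = -5930;  -6557 − 5930 = -12487;  -10403 − 12487 = -22890
-696 − 120 = -816;  -2340 − 816 = -3156;  -5930 − 3156 = -9086;  -12487 − 9086 = -21573;  -22890 − 21573 = -44463
-816 − 120 = -936;  -3156 − 936 = -4092;  -9086 − 4092 = -13178;  -21573 − 13178 = -34751;  -44463 − 34751 = -79214

-79214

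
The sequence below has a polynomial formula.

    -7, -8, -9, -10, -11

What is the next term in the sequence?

First differences: -1  -1  -1  -1
The first differences are constant (-1).
-11 − 1 = -12

-12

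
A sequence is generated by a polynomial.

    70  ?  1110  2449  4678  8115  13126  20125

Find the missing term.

Using the last 6 terms:
First differences: 1339  2229  3437  5011  6999
Second differences: 890  1208  1574  1988
Third differences: 318  366  414
Fourth differences: 48  48
Constant fourth difference = 48.
Extend backward: 318 − 48 = 270;  890 − 270 = 620;  1339 − 620 = 719;  1110 − 719 = 391

391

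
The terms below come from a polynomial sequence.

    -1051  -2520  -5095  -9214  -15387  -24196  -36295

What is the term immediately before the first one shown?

-1469  -2575  -4119  -6173  -8809  -12099
-1106  -1544  -2054  -2636  -3290
-438  -510  -582  -654
-72  -72  -72
The fourth differences are constant at -72.
Work back: -438 + 72 = -366;  -1106 + 366 = -740;  -1469 + 740 = -729;  -1051 + 729 = -322

-322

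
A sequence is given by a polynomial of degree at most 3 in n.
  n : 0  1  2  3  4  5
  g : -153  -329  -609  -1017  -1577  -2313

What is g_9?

-7497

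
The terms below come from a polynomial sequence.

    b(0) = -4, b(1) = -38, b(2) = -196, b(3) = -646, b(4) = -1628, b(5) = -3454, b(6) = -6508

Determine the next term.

-11246

D1: -34  -158  -450  -982  -1826  -3054
D2: -124  -292  -532  -844  -1228
D3: -168  -240  -312  -384
D4: -72  -72  -72
Fourth differences constant at -72.
-384 − 72 = -456;  -1228 − 456 = -1684;  -3054 − 1684 = -4738;  -6508 − 4738 = -11246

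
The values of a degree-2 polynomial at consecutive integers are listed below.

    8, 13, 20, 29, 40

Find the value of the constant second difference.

2

First differences: 5, 7, 9, 11
Second differences: 2, 2, 2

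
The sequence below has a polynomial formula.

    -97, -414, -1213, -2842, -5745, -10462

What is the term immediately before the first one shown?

-10

Δ: -317, -799, -1629, -2903, -4717
Δ²: -482, -830, -1274, -1814
Δ³: -348, -444, -540
Δ⁴: -96, -96
The fourth differences are constant at -96.
Work back: -348 + 96 = -252;  -482 + 252 = -230;  -317 + 230 = -87;  -97 + 87 = -10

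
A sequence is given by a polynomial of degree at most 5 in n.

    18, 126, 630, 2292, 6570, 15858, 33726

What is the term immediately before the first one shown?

First differences: 108, 504, 1662, 4278, 9288, 17868
Second differences: 396, 1158, 2616, 5010, 8580
Third differences: 762, 1458, 2394, 3570
Fourth differences: 696, 936, 1176
Fifth differences: 240, 240
The fifth differences are constant at 240.
Work back: 696 − 240 = 456;  762 − 456 = 306;  396 − 306 = 90;  108 − 90 = 18;  18 − 18 = 0

0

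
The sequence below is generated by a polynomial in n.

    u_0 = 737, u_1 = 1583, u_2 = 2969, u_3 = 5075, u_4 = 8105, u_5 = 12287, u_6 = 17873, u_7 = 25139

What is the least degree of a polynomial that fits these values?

4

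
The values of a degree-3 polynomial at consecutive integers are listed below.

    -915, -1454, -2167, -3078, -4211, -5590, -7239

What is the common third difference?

-24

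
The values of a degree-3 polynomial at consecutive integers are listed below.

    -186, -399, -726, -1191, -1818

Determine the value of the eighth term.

-213, -327, -465, -627
-114, -138, -162
-24, -24
Third differences constant at -24.
-162 − 24 = -186;  -627 − 186 = -813;  -1818 − 813 = -2631
-186 − 24 = -210;  -813 − 210 = -1023;  -2631 − 1023 = -3654
-210 − 24 = -234;  -1023 − 234 = -1257;  -3654 − 1257 = -4911

-4911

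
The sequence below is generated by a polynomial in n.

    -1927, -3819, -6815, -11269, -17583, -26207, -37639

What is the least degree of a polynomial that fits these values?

-1892, -2996, -4454, -6314, -8624, -11432
-1104, -1458, -1860, -2310, -2808
-354, -402, -450, -498
-48, -48, -48
The fourth differences are constant, so the polynomial has degree 4.

4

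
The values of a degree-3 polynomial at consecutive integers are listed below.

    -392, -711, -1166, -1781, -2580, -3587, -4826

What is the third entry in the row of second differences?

-184

D1: -319, -455, -615, -799, -1007, -1239
D2: -136, -160, -184, -208, -232
D3: -24, -24, -24, -24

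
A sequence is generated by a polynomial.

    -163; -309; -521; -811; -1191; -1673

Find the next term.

First differences: -146 , -212 , -290 , -380 , -482
Second differences: -66 , -78 , -90 , -102
Third differences: -12 , -12 , -12
Third differences constant at -12.
-102 − 12 = -114;  -482 − 114 = -596;  -1673 − 596 = -2269

-2269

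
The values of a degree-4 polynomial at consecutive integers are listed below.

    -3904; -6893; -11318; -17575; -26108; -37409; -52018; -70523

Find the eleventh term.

-156014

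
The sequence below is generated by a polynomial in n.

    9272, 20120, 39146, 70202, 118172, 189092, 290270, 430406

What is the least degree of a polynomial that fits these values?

5

10848, 19026, 31056, 47970, 70920, 101178, 140136
8178, 12030, 16914, 22950, 30258, 38958
3852, 4884, 6036, 7308, 8700
1032, 1152, 1272, 1392
120, 120, 120
The fifth differences are constant, so the polynomial has degree 5.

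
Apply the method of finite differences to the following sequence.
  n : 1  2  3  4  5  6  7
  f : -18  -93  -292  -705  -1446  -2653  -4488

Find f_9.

-10810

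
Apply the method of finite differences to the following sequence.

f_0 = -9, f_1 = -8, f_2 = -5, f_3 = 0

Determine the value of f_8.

First differences: 1, 3, 5
Second differences: 2, 2
Constant second difference = 2, so extend:
5 + 2 = 7;  0 + 7 = 7
7 + 2 = 9;  7 + 9 = 16
9 + 2 = 11;  16 + 11 = 27
11 + 2 = 13;  27 + 13 = 40
13 + 2 = 15;  40 + 15 = 55

55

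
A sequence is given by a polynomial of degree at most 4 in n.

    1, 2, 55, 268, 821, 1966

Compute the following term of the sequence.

4027

1, 53, 213, 553, 1145
52, 160, 340, 592
108, 180, 252
72, 72
The fourth differences are constant (72).
252 + 72 = 324;  592 + 324 = 916;  1145 + 916 = 2061;  1966 + 2061 = 4027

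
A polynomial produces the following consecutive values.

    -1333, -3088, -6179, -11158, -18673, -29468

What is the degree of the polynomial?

-1755, -3091, -4979, -7515, -10795
-1336, -1888, -2536, -3280
-552, -648, -744
-96, -96
The fourth differences are constant, so the polynomial has degree 4.

4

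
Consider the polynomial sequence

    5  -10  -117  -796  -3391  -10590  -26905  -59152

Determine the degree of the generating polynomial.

First differences: -15, -107, -679, -2595, -7199, -16315, -32247
Second differences: -92, -572, -1916, -4604, -9116, -15932
Third differences: -480, -1344, -2688, -4512, -6816
Fourth differences: -864, -1344, -1824, -2304
Fifth differences: -480, -480, -480
The fifth differences are constant, so the polynomial has degree 5.

5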